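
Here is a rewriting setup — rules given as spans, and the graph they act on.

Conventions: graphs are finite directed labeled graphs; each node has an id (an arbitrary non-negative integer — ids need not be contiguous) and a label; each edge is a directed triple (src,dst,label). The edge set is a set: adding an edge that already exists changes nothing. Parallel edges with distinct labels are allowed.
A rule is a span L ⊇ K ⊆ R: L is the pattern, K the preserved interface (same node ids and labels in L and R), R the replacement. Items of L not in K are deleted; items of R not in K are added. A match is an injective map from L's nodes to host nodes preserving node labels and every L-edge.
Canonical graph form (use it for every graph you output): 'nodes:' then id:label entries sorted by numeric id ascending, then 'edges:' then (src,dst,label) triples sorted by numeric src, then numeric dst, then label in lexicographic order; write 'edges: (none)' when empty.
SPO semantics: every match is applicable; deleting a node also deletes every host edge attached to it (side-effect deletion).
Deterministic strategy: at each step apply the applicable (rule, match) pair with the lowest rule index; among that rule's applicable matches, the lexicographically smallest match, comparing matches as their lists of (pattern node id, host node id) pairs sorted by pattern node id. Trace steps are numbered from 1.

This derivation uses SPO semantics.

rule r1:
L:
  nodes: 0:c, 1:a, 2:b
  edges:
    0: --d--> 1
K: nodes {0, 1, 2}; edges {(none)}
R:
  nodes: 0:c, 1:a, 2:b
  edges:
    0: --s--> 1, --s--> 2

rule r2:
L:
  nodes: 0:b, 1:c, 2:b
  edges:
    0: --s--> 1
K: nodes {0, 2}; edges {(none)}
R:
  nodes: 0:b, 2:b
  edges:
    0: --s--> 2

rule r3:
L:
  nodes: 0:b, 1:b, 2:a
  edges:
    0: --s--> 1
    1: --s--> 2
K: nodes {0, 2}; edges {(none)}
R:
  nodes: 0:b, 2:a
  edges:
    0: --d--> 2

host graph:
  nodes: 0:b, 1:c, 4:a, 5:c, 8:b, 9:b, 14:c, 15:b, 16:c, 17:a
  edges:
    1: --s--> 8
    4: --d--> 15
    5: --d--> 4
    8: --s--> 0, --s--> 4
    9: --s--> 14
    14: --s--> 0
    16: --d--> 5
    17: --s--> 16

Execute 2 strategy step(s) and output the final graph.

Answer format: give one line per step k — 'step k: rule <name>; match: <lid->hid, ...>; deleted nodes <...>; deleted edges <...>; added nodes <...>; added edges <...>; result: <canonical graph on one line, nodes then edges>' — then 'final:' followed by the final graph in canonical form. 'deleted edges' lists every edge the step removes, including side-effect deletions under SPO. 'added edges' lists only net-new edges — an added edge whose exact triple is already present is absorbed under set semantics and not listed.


step 1: rule r1; match: 0->5, 1->4, 2->0; deleted nodes (none); deleted edges (5,4,d); added nodes (none); added edges (5,0,s); (5,4,s); result: nodes: 0:b, 1:c, 4:a, 5:c, 8:b, 9:b, 14:c, 15:b, 16:c, 17:a edges: (1,8,s); (4,15,d); (5,0,s); (5,4,s); (8,0,s); (8,4,s); (9,14,s); (14,0,s); (16,5,d); (17,16,s)
step 2: rule r2; match: 0->9, 1->14, 2->0; deleted nodes 14; deleted edges (9,14,s); (14,0,s); added nodes (none); added edges (9,0,s); result: nodes: 0:b, 1:c, 4:a, 5:c, 8:b, 9:b, 15:b, 16:c, 17:a edges: (1,8,s); (4,15,d); (5,0,s); (5,4,s); (8,0,s); (8,4,s); (9,0,s); (16,5,d); (17,16,s)
final:
nodes: 0:b, 1:c, 4:a, 5:c, 8:b, 9:b, 15:b, 16:c, 17:a
edges: (1,8,s); (4,15,d); (5,0,s); (5,4,s); (8,0,s); (8,4,s); (9,0,s); (16,5,d); (17,16,s)


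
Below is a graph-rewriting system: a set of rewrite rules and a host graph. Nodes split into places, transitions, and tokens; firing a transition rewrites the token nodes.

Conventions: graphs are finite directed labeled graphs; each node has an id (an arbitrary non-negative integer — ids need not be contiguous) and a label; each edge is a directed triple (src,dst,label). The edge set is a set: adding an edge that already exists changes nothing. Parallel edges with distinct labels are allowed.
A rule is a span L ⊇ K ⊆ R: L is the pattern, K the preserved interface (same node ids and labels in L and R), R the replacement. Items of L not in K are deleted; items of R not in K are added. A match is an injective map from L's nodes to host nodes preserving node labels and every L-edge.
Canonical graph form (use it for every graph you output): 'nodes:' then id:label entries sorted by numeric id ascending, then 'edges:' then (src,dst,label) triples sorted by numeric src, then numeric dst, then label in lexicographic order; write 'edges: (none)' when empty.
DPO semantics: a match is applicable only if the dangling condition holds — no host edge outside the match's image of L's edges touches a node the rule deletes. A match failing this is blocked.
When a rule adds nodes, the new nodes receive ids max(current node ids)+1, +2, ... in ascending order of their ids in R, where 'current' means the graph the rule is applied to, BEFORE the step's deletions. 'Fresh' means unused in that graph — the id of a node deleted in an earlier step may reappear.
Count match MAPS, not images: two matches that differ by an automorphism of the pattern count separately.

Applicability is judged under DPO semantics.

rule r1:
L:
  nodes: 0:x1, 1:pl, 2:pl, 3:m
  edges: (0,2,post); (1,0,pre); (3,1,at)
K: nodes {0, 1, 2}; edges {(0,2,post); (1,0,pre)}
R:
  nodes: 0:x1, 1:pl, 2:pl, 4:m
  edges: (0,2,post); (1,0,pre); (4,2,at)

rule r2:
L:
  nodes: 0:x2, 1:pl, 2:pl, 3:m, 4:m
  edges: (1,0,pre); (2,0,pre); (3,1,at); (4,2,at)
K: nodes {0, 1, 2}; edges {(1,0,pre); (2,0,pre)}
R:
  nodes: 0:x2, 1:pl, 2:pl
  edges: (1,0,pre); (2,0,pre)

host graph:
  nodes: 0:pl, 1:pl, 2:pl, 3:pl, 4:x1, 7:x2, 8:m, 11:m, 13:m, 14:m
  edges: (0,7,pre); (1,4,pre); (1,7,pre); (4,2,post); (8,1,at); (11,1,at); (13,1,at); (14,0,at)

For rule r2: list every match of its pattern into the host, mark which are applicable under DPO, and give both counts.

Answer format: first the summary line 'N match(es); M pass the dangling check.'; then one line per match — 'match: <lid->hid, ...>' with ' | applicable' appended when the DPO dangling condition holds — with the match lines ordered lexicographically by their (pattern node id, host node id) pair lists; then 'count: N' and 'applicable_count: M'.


6 match(es); 6 pass the dangling check.
match: 0->7, 1->0, 2->1, 3->14, 4->8 | applicable
match: 0->7, 1->0, 2->1, 3->14, 4->11 | applicable
match: 0->7, 1->0, 2->1, 3->14, 4->13 | applicable
match: 0->7, 1->1, 2->0, 3->8, 4->14 | applicable
match: 0->7, 1->1, 2->0, 3->11, 4->14 | applicable
match: 0->7, 1->1, 2->0, 3->13, 4->14 | applicable
count: 6
applicable_count: 6


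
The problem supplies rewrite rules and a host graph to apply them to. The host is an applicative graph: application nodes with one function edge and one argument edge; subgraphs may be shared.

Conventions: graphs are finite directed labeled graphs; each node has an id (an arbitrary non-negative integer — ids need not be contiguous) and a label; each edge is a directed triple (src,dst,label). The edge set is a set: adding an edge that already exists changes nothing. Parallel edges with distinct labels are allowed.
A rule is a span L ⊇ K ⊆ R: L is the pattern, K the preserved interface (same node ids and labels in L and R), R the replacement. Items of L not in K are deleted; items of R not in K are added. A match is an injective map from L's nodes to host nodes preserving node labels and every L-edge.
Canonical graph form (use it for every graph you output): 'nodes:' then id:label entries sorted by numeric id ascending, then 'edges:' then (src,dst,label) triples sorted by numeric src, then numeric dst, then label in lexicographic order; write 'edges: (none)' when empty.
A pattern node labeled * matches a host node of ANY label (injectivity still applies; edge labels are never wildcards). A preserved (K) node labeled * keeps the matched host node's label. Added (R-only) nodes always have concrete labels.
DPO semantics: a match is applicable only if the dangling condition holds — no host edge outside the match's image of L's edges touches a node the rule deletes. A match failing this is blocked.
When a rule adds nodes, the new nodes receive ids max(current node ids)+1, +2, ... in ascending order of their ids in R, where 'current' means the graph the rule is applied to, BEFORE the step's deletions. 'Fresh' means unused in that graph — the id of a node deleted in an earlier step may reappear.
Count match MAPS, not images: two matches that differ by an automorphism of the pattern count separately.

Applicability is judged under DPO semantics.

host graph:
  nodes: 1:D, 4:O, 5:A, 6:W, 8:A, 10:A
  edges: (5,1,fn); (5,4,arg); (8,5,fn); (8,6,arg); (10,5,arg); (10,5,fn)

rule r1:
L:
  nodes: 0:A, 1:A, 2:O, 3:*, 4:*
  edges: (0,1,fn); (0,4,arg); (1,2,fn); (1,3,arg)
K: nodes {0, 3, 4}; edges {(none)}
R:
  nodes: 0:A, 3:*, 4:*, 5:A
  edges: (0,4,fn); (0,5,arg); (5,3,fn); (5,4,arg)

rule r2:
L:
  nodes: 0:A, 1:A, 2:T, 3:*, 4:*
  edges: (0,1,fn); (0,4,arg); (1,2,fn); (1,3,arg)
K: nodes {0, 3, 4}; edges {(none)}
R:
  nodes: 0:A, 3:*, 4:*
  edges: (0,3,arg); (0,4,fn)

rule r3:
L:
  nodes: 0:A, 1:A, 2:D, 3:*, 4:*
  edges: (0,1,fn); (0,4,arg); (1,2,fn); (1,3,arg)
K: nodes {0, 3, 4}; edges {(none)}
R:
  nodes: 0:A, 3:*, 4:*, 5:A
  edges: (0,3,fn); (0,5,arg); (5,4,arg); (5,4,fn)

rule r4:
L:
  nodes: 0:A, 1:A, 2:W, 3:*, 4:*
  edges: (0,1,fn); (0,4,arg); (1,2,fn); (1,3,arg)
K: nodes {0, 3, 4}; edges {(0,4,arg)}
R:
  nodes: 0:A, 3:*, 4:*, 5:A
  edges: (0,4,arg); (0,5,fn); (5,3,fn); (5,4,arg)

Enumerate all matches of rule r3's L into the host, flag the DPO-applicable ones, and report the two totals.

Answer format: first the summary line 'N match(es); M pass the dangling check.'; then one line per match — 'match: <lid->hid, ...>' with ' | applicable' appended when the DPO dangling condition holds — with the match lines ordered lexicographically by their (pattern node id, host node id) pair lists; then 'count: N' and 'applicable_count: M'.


1 match(es); 0 pass the dangling check.
match: 0->8, 1->5, 2->1, 3->4, 4->6
count: 1
applicable_count: 0


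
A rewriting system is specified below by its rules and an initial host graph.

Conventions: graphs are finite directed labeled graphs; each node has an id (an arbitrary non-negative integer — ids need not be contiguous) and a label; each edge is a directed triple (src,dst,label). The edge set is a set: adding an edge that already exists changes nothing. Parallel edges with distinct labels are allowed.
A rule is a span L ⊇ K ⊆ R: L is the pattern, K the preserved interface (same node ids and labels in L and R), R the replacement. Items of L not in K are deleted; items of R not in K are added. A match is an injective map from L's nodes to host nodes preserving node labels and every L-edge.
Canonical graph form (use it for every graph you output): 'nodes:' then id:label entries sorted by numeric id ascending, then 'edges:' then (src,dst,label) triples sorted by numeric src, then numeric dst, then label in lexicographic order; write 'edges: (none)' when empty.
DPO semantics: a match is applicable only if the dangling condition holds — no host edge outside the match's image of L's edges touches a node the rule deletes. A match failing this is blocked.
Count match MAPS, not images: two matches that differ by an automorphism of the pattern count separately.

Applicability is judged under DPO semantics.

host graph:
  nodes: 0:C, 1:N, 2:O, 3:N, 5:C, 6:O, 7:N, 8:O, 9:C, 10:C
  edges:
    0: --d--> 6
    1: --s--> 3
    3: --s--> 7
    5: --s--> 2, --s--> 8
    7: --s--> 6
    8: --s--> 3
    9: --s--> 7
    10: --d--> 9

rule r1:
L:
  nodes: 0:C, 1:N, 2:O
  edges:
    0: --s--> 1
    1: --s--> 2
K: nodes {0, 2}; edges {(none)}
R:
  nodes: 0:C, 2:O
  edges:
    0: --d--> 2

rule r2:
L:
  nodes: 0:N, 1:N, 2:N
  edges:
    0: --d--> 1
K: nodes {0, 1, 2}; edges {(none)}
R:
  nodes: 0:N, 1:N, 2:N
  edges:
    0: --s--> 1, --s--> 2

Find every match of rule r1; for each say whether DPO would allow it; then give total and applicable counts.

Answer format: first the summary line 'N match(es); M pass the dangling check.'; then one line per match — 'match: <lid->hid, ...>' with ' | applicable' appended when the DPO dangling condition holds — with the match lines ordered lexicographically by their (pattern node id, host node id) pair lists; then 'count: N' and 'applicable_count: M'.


1 match(es); 0 pass the dangling check.
match: 0->9, 1->7, 2->6
count: 1
applicable_count: 0


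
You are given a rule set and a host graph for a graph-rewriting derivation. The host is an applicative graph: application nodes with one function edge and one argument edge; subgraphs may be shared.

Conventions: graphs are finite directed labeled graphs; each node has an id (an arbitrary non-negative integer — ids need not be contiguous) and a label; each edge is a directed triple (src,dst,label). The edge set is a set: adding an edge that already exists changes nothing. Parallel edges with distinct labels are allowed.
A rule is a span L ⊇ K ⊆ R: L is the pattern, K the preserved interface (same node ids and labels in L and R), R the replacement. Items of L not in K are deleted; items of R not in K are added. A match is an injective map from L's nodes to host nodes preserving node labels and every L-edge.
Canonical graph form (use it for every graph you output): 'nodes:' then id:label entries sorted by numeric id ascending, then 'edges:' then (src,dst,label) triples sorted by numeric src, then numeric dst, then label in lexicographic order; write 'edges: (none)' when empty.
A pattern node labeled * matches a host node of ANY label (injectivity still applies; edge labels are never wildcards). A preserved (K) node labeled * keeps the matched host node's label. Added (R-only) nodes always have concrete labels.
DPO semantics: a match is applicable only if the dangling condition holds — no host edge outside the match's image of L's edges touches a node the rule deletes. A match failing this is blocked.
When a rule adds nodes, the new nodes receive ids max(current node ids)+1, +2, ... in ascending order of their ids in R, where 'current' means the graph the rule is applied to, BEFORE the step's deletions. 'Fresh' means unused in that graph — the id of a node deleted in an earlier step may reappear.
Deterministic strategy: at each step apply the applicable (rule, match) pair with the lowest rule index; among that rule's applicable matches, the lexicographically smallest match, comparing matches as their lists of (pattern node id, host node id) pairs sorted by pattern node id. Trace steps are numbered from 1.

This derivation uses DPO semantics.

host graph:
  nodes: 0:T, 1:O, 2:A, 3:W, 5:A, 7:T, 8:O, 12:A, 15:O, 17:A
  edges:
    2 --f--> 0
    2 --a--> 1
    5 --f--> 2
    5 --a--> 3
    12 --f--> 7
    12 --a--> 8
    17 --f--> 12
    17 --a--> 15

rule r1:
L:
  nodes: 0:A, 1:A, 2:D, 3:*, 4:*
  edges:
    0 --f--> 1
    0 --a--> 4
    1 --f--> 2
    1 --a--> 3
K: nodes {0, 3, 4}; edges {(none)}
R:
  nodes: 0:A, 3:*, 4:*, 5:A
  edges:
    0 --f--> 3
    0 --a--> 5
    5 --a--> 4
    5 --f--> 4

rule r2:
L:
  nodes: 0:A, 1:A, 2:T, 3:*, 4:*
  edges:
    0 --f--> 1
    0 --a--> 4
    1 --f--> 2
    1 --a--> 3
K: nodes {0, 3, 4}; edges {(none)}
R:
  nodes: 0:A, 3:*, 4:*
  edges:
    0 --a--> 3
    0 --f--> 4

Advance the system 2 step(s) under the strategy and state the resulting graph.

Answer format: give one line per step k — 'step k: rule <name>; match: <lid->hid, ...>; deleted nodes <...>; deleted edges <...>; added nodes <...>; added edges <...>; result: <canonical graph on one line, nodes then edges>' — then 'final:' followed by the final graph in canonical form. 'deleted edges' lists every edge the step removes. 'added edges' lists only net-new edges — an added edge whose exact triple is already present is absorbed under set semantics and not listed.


step 1: rule r2; match: 0->5, 1->2, 2->0, 3->1, 4->3; deleted nodes 0, 2; deleted edges (2,0,f); (2,1,a); (5,2,f); (5,3,a); added nodes (none); added edges (5,1,a); (5,3,f); result: nodes: 1:O, 3:W, 5:A, 7:T, 8:O, 12:A, 15:O, 17:A edges: (5,1,a); (5,3,f); (12,7,f); (12,8,a); (17,12,f); (17,15,a)
step 2: rule r2; match: 0->17, 1->12, 2->7, 3->8, 4->15; deleted nodes 7, 12; deleted edges (12,7,f); (12,8,a); (17,12,f); (17,15,a); added nodes (none); added edges (17,8,a); (17,15,f); result: nodes: 1:O, 3:W, 5:A, 8:O, 15:O, 17:A edges: (5,1,a); (5,3,f); (17,8,a); (17,15,f)
final:
nodes: 1:O, 3:W, 5:A, 8:O, 15:O, 17:A
edges: (5,1,a); (5,3,f); (17,8,a); (17,15,f)


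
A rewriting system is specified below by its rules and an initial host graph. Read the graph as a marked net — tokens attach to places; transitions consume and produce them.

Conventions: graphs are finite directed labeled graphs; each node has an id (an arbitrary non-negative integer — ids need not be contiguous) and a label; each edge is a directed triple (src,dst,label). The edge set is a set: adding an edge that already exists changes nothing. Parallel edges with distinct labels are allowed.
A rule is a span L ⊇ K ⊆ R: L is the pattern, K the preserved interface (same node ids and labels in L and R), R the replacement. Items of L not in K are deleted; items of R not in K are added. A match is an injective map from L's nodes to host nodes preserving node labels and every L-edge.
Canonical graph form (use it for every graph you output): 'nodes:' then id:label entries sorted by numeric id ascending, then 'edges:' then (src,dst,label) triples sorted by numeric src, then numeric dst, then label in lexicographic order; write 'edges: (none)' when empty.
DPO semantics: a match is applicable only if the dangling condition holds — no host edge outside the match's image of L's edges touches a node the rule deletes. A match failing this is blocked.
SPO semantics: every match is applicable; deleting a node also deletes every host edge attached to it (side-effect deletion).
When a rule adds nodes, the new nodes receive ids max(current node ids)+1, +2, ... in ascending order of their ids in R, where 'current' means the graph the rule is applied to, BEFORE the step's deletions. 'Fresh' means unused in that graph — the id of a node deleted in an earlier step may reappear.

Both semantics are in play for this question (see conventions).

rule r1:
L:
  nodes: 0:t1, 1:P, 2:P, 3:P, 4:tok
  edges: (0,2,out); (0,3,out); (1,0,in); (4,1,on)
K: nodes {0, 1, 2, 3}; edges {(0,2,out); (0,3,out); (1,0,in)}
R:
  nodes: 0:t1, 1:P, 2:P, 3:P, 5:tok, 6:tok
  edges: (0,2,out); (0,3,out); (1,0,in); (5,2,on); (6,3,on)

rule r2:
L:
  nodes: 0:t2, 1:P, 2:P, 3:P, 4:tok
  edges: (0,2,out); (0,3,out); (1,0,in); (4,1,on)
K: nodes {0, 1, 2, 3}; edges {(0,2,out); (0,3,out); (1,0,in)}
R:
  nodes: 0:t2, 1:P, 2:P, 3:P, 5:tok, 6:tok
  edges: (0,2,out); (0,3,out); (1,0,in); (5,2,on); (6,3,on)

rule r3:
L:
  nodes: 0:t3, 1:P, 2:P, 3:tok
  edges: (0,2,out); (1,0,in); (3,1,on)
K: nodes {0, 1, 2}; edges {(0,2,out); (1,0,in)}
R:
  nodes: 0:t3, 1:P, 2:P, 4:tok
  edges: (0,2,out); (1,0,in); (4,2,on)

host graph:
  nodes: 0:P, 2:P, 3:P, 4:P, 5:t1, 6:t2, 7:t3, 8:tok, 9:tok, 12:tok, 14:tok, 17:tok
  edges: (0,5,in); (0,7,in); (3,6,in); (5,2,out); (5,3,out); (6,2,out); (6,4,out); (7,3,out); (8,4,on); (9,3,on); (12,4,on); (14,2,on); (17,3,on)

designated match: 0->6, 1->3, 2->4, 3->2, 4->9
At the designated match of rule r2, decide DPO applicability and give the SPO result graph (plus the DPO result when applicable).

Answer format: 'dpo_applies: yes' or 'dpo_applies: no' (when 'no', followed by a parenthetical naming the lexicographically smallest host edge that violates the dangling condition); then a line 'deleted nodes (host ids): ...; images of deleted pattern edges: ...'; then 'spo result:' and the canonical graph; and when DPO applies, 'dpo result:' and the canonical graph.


dpo_applies: yes
deleted nodes (host ids): 9; images of deleted pattern edges: (9,3,on)
spo result:
nodes: 0:P, 2:P, 3:P, 4:P, 5:t1, 6:t2, 7:t3, 8:tok, 12:tok, 14:tok, 17:tok, 18:tok, 19:tok
edges: (0,5,in); (0,7,in); (3,6,in); (5,2,out); (5,3,out); (6,2,out); (6,4,out); (7,3,out); (8,4,on); (12,4,on); (14,2,on); (17,3,on); (18,4,on); (19,2,on)
dpo result:
nodes: 0:P, 2:P, 3:P, 4:P, 5:t1, 6:t2, 7:t3, 8:tok, 12:tok, 14:tok, 17:tok, 18:tok, 19:tok
edges: (0,5,in); (0,7,in); (3,6,in); (5,2,out); (5,3,out); (6,2,out); (6,4,out); (7,3,out); (8,4,on); (12,4,on); (14,2,on); (17,3,on); (18,4,on); (19,2,on)


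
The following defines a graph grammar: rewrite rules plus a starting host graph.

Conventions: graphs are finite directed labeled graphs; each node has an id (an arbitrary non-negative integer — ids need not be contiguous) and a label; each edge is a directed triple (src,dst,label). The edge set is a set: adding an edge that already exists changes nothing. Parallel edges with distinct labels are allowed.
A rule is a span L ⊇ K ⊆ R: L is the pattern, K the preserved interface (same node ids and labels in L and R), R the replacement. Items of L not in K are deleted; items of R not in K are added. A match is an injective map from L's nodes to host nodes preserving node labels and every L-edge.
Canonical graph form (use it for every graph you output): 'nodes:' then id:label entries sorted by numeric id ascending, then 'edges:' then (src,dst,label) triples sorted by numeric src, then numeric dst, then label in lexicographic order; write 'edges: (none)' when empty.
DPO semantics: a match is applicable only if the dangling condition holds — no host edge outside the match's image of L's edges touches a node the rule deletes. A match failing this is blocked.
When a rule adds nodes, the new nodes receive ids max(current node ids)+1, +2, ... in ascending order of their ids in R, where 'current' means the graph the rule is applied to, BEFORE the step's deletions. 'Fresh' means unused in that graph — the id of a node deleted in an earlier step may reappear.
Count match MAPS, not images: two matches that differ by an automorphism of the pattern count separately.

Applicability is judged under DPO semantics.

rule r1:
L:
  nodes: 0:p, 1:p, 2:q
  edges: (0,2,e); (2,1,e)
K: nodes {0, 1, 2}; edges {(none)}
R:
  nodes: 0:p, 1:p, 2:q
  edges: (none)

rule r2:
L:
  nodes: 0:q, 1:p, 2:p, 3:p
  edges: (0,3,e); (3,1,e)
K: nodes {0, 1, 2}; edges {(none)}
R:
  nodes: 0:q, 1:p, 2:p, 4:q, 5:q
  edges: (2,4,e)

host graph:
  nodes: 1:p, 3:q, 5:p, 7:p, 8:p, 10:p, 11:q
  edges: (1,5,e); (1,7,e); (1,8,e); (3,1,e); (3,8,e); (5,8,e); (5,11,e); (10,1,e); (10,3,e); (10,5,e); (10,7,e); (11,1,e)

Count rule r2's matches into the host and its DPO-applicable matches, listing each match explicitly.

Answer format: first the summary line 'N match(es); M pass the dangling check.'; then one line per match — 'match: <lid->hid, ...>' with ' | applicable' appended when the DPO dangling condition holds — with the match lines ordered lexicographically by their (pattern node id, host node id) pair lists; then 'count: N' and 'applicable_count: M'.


18 match(es); 0 pass the dangling check.
match: 0->3, 1->5, 2->7, 3->1
match: 0->3, 1->5, 2->8, 3->1
match: 0->3, 1->5, 2->10, 3->1
match: 0->3, 1->7, 2->5, 3->1
match: 0->3, 1->7, 2->8, 3->1
match: 0->3, 1->7, 2->10, 3->1
match: 0->3, 1->8, 2->5, 3->1
match: 0->3, 1->8, 2->7, 3->1
match: 0->3, 1->8, 2->10, 3->1
match: 0->11, 1->5, 2->7, 3->1
match: 0->11, 1->5, 2->8, 3->1
match: 0->11, 1->5, 2->10, 3->1
match: 0->11, 1->7, 2->5, 3->1
match: 0->11, 1->7, 2->8, 3->1
match: 0->11, 1->7, 2->10, 3->1
match: 0->11, 1->8, 2->5, 3->1
match: 0->11, 1->8, 2->7, 3->1
match: 0->11, 1->8, 2->10, 3->1
count: 18
applicable_count: 0


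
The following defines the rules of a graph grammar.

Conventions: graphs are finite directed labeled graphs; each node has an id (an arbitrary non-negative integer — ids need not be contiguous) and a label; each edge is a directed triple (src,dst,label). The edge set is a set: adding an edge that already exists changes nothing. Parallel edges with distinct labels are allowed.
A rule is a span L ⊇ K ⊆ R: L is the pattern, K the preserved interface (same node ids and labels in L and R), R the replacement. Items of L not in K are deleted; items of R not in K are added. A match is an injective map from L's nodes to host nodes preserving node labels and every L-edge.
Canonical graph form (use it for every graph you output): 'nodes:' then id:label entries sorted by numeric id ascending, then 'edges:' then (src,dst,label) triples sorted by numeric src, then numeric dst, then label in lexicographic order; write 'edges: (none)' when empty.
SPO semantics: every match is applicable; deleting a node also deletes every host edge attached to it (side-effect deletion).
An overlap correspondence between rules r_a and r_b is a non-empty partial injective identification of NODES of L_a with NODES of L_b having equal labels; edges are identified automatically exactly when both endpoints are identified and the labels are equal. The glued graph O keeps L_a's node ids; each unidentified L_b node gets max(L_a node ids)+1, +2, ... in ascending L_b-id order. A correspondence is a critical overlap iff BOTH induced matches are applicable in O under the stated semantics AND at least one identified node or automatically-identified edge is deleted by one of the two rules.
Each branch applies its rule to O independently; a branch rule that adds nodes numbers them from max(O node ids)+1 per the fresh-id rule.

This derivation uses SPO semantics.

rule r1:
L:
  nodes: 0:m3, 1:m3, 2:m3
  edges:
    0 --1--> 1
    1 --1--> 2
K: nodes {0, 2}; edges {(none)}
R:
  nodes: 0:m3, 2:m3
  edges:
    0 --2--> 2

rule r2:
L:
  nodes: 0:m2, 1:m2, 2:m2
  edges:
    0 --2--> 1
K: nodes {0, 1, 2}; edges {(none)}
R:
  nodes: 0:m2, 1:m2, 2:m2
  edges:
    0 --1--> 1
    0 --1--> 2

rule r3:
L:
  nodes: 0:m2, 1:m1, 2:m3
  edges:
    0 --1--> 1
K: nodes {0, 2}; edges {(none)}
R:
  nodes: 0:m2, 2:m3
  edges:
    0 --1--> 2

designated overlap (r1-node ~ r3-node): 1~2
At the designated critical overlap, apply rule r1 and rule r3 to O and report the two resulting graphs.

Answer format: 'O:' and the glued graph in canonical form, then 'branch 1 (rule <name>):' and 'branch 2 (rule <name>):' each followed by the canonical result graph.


O:
nodes: 0:m3, 1:m3, 2:m3, 3:m2, 4:m1
edges: (0,1,1); (1,2,1); (3,4,1)
branch 1 (rule r1):
nodes: 0:m3, 2:m3, 3:m2, 4:m1
edges: (0,2,2); (3,4,1)
branch 2 (rule r3):
nodes: 0:m3, 1:m3, 2:m3, 3:m2
edges: (0,1,1); (1,2,1); (3,1,1)


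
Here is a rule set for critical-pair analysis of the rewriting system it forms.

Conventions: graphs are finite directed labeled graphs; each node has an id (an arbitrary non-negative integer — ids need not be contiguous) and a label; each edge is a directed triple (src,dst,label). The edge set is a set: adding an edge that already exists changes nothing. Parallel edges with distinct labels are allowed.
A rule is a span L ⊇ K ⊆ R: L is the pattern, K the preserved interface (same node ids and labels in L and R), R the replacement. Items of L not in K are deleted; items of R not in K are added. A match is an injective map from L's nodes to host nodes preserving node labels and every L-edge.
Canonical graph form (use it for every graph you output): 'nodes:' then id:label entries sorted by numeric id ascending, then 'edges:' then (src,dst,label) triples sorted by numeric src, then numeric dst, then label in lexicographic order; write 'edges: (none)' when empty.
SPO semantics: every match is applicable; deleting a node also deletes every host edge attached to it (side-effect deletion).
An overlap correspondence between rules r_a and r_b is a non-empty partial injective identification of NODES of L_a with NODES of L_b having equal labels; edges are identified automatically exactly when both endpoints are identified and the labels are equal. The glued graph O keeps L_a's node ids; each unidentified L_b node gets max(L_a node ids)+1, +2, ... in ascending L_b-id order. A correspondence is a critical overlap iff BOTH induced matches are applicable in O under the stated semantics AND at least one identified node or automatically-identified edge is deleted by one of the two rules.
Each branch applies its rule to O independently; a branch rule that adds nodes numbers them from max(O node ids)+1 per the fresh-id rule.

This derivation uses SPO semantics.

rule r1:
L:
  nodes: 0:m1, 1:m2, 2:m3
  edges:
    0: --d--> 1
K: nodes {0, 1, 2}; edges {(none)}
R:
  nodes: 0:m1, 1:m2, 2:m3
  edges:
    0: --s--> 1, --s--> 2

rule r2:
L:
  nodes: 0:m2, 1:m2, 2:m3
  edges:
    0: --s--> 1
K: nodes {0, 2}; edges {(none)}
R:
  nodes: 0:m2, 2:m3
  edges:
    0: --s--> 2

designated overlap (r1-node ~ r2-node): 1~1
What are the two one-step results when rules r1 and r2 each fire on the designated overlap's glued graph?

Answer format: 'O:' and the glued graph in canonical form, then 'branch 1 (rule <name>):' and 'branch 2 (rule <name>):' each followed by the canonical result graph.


O:
nodes: 0:m1, 1:m2, 2:m3, 3:m2, 4:m3
edges: (0,1,d); (3,1,s)
branch 1 (rule r1):
nodes: 0:m1, 1:m2, 2:m3, 3:m2, 4:m3
edges: (0,1,s); (0,2,s); (3,1,s)
branch 2 (rule r2):
nodes: 0:m1, 2:m3, 3:m2, 4:m3
edges: (3,4,s)


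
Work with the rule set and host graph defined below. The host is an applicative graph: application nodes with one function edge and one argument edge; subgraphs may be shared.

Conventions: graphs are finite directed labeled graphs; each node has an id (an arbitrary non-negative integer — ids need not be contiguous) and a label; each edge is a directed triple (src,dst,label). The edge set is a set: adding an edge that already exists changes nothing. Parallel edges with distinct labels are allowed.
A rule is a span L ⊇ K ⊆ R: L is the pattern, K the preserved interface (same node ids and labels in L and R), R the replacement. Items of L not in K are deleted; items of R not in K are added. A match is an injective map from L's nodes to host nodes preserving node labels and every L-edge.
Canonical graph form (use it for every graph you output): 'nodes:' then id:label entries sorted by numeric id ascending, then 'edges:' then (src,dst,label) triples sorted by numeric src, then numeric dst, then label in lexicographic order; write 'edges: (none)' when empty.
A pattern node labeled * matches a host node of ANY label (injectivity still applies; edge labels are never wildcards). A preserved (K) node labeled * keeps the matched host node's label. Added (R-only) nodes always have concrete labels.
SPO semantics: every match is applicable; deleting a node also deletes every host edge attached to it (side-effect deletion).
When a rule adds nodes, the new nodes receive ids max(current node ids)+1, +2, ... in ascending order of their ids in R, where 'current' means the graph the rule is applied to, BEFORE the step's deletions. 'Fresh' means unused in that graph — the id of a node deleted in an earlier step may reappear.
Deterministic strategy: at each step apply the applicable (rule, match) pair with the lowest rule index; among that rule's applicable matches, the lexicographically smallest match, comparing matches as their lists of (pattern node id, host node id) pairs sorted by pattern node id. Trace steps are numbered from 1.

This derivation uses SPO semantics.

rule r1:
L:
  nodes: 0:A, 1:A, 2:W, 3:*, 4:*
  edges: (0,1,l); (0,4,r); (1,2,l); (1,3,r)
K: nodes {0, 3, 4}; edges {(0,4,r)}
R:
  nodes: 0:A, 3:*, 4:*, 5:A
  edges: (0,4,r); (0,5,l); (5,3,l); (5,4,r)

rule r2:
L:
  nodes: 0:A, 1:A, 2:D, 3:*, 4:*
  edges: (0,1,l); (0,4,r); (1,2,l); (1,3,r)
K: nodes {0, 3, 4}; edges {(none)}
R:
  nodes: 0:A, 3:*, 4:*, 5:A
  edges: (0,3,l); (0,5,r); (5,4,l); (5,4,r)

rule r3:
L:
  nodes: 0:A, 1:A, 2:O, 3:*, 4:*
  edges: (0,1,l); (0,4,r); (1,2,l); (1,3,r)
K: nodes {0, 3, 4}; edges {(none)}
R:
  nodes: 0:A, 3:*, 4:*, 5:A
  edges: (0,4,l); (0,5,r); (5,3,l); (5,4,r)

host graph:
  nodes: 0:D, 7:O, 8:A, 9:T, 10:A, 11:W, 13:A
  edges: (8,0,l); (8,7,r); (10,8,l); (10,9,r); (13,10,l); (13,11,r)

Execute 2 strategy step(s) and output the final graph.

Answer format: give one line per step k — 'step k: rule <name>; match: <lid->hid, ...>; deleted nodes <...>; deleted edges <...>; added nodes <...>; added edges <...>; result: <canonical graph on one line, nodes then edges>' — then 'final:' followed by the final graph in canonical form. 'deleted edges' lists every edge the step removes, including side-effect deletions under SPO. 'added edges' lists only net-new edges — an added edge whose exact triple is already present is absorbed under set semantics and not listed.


step 1: rule r2; match: 0->10, 1->8, 2->0, 3->7, 4->9; deleted nodes 0, 8; deleted edges (8,0,l); (8,7,r); (10,8,l); (10,9,r); added nodes 14; added edges (10,7,l); (10,14,r); (14,9,l); (14,9,r); result: nodes: 7:O, 9:T, 10:A, 11:W, 13:A, 14:A edges: (10,7,l); (10,14,r); (13,10,l); (13,11,r); (14,9,l); (14,9,r)
step 2: rule r3; match: 0->13, 1->10, 2->7, 3->14, 4->11; deleted nodes 7, 10; deleted edges (10,7,l); (10,14,r); (13,10,l); (13,11,r); added nodes 15; added edges (13,11,l); (13,15,r); (15,11,r); (15,14,l); result: nodes: 9:T, 11:W, 13:A, 14:A, 15:A edges: (13,11,l); (13,15,r); (14,9,l); (14,9,r); (15,11,r); (15,14,l)
final:
nodes: 9:T, 11:W, 13:A, 14:A, 15:A
edges: (13,11,l); (13,15,r); (14,9,l); (14,9,r); (15,11,r); (15,14,l)


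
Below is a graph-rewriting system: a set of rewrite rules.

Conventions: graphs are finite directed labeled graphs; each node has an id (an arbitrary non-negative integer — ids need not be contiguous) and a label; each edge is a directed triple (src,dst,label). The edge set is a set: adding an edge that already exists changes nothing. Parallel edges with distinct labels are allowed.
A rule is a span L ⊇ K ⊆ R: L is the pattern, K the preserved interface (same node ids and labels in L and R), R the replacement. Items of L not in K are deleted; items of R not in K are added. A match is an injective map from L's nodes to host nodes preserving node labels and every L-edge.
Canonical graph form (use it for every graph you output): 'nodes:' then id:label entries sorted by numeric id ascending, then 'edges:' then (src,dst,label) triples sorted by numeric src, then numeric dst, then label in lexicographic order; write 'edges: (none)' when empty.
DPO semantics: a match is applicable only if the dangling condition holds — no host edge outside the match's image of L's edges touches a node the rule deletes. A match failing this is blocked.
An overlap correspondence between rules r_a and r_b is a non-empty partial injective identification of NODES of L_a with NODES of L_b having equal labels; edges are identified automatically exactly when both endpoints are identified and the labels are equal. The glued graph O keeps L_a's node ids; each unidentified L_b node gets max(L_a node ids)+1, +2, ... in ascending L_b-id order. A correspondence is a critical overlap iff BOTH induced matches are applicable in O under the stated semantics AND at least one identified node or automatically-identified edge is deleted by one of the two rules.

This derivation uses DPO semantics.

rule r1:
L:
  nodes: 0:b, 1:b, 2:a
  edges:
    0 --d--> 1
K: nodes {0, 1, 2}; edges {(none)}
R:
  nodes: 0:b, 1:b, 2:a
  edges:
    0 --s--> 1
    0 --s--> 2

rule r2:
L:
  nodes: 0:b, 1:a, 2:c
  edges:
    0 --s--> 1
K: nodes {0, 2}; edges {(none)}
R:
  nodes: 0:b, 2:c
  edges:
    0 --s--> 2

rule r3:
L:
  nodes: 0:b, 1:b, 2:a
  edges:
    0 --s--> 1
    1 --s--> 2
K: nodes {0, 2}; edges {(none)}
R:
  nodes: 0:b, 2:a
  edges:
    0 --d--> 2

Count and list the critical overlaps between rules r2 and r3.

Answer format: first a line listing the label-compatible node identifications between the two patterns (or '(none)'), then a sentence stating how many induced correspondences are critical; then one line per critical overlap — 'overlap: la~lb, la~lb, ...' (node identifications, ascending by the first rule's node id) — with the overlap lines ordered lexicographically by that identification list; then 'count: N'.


label-compatible node identifications between L(r2) and L(r3): 0~0, 0~1, 1~2
1 of the induced correspondences is a critical overlap of r2 and r3.
overlap: 0~1, 1~2
count: 1


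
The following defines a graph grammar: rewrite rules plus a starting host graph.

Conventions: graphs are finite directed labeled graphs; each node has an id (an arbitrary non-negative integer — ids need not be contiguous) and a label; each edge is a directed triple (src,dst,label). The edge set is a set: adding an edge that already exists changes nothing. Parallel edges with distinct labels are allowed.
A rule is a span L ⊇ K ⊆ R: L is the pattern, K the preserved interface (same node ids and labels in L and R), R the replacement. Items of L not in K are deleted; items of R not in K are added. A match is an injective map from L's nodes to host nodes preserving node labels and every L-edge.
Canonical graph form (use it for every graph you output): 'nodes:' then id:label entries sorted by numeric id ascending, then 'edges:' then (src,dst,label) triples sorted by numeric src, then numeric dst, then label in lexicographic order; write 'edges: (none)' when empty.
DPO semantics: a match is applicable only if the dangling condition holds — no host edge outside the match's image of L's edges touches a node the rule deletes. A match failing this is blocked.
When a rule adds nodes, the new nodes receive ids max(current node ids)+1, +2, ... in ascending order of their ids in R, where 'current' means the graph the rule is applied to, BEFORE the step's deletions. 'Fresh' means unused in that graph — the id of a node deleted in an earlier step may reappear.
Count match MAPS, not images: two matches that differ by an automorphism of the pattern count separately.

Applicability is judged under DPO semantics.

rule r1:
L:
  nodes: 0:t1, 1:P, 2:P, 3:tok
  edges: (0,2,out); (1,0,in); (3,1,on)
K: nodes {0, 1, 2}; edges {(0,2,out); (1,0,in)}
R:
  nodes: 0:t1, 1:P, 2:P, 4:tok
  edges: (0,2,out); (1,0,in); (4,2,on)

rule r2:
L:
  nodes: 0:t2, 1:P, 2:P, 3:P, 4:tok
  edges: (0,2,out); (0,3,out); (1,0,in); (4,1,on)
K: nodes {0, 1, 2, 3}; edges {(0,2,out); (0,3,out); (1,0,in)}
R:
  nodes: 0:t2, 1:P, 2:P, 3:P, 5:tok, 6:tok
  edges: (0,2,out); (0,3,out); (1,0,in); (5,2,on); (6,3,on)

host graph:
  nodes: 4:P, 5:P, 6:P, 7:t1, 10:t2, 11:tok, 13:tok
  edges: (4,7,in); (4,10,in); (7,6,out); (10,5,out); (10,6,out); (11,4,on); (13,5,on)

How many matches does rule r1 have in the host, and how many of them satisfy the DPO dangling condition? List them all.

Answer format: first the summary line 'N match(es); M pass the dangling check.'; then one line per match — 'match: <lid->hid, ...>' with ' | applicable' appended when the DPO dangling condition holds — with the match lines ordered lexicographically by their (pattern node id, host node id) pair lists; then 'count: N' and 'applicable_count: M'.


1 match(es); 1 pass the dangling check.
match: 0->7, 1->4, 2->6, 3->11 | applicable
count: 1
applicable_count: 1


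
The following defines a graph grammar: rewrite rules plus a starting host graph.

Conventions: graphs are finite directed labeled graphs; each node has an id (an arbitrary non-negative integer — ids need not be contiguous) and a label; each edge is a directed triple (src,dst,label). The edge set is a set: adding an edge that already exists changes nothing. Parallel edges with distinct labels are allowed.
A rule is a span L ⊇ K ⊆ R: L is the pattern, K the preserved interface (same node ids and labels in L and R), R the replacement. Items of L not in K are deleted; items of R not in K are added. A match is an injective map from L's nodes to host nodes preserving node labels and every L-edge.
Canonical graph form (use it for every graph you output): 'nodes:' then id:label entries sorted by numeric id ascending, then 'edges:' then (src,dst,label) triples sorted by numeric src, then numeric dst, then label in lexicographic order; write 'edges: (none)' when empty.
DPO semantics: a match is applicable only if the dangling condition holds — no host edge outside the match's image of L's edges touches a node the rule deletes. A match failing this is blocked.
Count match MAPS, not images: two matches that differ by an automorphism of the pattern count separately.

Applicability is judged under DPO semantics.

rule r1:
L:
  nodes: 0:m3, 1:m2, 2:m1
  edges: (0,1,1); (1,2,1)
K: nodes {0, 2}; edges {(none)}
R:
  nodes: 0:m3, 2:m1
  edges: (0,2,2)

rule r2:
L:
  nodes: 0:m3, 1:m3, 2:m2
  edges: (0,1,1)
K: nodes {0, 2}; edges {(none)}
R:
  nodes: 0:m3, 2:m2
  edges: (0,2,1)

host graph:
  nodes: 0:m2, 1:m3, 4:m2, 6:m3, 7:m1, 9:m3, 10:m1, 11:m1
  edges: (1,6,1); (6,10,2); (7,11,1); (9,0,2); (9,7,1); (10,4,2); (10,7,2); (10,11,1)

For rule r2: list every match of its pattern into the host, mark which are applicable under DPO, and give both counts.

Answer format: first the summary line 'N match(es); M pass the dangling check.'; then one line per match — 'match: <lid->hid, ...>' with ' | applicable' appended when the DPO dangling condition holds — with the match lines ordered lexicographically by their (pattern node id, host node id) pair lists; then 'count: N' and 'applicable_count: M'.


2 match(es); 0 pass the dangling check.
match: 0->1, 1->6, 2->0
match: 0->1, 1->6, 2->4
count: 2
applicable_count: 0
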